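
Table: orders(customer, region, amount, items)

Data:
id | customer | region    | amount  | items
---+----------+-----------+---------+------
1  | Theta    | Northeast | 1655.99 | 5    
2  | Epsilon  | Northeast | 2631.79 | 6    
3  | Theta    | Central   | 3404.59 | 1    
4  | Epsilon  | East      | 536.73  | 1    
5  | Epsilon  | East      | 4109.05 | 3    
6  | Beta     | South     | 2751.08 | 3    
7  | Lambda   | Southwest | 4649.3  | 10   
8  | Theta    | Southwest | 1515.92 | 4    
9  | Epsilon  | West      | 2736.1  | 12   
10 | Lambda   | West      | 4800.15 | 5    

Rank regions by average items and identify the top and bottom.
SELECT region, AVG(items)
FROM orders
GROUP BY region
ORDER BY AVG(items)

All groups:
  Central: 1.00
  East: 2.00
  South: 3.00
  Northeast: 5.50
  Southwest: 7.00
  West: 8.50

Highest: West (8.50)
Lowest: Central (1.00)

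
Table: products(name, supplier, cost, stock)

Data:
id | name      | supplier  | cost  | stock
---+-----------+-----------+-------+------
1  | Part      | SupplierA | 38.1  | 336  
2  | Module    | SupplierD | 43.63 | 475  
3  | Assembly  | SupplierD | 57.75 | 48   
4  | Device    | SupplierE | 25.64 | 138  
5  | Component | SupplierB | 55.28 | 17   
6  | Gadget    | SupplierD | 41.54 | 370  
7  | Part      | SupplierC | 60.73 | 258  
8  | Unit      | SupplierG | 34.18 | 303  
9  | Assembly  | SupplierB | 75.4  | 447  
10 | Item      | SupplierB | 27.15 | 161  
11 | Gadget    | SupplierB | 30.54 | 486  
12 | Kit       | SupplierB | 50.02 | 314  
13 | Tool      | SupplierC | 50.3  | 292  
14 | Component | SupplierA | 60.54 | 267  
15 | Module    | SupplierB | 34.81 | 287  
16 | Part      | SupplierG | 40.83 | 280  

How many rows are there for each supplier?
SELECT supplier, COUNT(*) as count
FROM products
GROUP BY supplier

Result:
  SupplierA: 2
  SupplierB: 6
  SupplierC: 2
  SupplierD: 3
  SupplierE: 1
  SupplierG: 2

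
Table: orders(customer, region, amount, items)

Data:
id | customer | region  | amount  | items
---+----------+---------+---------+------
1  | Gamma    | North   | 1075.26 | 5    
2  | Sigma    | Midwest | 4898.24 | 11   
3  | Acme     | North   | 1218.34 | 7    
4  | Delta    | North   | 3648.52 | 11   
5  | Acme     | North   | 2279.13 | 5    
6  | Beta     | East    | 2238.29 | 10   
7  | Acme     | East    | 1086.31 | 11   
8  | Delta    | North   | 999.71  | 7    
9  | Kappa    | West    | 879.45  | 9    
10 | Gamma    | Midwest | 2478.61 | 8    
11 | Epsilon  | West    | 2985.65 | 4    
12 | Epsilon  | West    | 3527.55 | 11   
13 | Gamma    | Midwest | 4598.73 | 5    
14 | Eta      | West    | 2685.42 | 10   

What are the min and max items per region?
SELECT region, MIN(items), MAX(items)
FROM orders
GROUP BY region

Result:
  East: min=10, max=11
  Midwest: min=5, max=11
  North: min=5, max=11
  West: min=4, max=11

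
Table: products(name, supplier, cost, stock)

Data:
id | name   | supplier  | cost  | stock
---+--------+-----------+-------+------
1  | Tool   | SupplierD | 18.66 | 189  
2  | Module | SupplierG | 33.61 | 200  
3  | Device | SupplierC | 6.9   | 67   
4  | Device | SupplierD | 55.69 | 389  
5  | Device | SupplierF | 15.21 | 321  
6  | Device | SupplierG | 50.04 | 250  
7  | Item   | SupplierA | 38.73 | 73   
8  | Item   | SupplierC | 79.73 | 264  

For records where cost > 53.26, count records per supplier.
SELECT supplier, COUNT(*)
FROM products
WHERE cost > 53.26
GROUP BY supplier

Note: WHERE filters rows before grouping.

Result:
  SupplierC: 1
  SupplierD: 1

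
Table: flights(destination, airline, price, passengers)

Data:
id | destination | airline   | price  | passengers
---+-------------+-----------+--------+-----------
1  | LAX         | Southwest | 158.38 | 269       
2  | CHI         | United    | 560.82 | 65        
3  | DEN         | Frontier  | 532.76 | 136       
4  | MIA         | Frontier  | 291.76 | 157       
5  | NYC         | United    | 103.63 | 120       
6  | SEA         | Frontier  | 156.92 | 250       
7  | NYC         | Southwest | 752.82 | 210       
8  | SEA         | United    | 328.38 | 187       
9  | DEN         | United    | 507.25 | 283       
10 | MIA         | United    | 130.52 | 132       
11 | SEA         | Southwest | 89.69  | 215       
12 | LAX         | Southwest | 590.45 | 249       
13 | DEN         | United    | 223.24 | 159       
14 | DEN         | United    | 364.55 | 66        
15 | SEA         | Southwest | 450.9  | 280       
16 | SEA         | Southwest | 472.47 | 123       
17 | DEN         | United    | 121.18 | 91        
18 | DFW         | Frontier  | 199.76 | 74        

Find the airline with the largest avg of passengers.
SELECT airline, AVG(passengers) as val
FROM flights
GROUP BY airline
ORDER BY val DESC
LIMIT 1

Result: Southwest with avg(passengers) = 224.33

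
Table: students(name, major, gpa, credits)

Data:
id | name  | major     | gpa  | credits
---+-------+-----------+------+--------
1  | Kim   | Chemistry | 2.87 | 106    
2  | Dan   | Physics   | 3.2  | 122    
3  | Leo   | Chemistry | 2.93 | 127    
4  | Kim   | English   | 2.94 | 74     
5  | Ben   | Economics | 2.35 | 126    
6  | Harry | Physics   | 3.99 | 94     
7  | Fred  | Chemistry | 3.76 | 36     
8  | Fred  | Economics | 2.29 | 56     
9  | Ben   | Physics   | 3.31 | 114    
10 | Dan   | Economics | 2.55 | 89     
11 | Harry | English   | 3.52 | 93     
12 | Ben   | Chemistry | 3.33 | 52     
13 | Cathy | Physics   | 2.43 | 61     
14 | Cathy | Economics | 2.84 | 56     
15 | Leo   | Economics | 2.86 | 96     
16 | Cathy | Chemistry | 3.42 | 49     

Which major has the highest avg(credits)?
SELECT major, AVG(credits) as val
FROM students
GROUP BY major
ORDER BY val DESC
LIMIT 1

Result: Physics with avg(credits) = 97.75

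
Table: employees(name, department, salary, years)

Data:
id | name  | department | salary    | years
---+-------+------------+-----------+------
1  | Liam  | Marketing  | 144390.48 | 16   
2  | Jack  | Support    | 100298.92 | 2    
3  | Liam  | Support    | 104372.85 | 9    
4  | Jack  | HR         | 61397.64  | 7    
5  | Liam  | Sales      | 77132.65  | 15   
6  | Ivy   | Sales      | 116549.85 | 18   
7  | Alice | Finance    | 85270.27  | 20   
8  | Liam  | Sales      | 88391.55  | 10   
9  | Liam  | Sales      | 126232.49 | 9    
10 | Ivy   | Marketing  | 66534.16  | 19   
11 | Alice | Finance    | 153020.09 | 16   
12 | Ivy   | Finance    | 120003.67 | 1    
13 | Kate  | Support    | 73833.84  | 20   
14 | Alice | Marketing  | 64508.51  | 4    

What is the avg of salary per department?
SELECT department, AVG(salary) as result
FROM employees
GROUP BY department

Result:
  Finance: 119431.34
  HR: 61397.64
  Marketing: 91811.05
  Sales: 102076.64
  Support: 92835.20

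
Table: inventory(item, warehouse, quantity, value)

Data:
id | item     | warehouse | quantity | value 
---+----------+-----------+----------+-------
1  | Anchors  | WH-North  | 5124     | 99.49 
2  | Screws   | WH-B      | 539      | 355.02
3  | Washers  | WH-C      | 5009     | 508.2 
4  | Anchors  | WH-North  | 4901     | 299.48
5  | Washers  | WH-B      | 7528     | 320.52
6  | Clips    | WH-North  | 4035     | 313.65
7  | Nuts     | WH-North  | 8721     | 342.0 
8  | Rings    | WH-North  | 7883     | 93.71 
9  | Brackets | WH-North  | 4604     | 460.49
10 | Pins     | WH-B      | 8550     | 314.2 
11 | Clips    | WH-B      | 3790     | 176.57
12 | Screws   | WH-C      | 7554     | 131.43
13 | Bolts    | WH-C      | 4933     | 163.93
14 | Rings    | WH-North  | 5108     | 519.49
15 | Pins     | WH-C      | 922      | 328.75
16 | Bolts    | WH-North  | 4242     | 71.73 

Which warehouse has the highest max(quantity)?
SELECT warehouse, MAX(quantity) as val
FROM inventory
GROUP BY warehouse
ORDER BY val DESC
LIMIT 1

Result: WH-North with max(quantity) = 8721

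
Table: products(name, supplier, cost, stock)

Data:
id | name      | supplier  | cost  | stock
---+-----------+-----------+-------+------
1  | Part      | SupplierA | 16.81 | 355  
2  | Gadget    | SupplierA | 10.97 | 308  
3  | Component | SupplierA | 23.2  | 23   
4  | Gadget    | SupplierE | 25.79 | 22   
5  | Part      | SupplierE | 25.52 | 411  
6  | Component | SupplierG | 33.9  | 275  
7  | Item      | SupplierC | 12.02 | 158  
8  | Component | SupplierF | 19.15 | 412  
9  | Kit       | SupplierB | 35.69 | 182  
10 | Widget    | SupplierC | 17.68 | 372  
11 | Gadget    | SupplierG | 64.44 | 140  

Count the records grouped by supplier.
SELECT supplier, COUNT(*) as count
FROM products
GROUP BY supplier

Result:
  SupplierA: 3
  SupplierB: 1
  SupplierC: 2
  SupplierE: 2
  SupplierF: 1
  SupplierG: 2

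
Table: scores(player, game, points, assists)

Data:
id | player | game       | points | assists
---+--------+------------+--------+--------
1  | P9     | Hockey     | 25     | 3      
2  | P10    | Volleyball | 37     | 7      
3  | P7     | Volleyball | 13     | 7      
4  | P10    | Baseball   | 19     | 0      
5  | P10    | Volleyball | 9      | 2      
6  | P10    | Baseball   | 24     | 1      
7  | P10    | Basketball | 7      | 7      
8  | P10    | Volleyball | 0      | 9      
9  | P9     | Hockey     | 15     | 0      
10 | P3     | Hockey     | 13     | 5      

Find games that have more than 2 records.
SELECT game, COUNT(*) as cnt
FROM scores
GROUP BY game
HAVING COUNT(*) > 2

Result:
  Hockey: 3
  Volleyball: 4

Note: HAVING filters groups after aggregation, WHERE filters rows before.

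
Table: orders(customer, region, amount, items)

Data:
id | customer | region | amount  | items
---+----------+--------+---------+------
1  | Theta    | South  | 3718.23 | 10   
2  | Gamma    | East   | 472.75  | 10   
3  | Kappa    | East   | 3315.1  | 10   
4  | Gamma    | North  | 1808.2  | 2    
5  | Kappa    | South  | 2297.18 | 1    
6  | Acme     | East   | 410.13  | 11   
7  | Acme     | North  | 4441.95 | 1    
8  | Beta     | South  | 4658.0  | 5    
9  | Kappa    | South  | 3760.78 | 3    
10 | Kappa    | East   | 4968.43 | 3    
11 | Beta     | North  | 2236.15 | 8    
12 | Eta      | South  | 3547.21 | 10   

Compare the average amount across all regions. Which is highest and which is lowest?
SELECT region, AVG(amount)
FROM orders
GROUP BY region
ORDER BY AVG(amount)

All groups:
  East: 2291.60
  North: 2828.77
  South: 3596.28

Highest: South (3596.28)
Lowest: East (2291.60)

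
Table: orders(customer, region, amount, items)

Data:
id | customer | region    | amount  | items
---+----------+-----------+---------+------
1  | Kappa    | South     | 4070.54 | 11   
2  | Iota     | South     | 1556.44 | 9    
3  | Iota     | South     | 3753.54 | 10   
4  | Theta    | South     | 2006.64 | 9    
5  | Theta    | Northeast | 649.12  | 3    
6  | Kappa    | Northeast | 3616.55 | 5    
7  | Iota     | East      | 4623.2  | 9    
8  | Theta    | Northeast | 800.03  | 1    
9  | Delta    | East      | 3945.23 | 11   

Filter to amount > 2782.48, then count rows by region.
SELECT region, COUNT(*)
FROM orders
WHERE amount > 2782.48
GROUP BY region

Note: WHERE filters rows before grouping.

Result:
  East: 2
  Northeast: 1
  South: 2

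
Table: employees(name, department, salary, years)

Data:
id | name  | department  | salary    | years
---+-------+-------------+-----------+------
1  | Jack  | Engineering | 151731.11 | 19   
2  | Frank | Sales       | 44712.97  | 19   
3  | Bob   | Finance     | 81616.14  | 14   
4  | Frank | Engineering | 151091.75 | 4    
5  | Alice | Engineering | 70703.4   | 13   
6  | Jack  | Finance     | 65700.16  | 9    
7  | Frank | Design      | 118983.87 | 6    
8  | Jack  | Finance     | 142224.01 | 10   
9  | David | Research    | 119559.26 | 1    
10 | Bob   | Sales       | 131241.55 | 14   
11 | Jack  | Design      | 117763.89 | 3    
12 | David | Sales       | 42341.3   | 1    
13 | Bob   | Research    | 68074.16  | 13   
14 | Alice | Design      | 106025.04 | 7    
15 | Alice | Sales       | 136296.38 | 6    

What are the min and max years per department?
SELECT department, MIN(years), MAX(years)
FROM employees
GROUP BY department

Result:
  Design: min=3, max=7
  Engineering: min=4, max=19
  Finance: min=9, max=14
  Research: min=1, max=13
  Sales: min=1, max=19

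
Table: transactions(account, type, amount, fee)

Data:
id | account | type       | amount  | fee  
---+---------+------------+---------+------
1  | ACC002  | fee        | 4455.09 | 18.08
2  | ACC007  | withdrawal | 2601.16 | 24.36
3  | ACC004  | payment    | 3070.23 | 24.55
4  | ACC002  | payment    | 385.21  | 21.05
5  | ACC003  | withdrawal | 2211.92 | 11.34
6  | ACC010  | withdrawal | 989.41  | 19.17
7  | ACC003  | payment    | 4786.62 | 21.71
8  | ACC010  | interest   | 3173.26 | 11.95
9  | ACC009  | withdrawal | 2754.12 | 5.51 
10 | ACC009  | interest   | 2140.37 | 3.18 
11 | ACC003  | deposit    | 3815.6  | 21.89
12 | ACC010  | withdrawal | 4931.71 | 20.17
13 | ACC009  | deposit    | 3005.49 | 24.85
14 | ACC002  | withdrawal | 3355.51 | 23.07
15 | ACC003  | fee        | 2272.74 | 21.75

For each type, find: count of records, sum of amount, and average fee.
SELECT type,
       COUNT(*) as cnt,
       SUM(amount) as total_amount,
       AVG(fee) as avg_fee
FROM transactions
GROUP BY type

Result:
  deposit: 2 records, 6821.09 total amount, 23.37 avg fee
  fee: 2 records, 6727.83 total amount, 19.92 avg fee
  interest: 2 records, 5313.63 total amount, 7.57 avg fee
  payment: 3 records, 8242.06 total amount, 22.44 avg fee
  withdrawal: 6 records, 16843.83 total amount, 17.27 avg fee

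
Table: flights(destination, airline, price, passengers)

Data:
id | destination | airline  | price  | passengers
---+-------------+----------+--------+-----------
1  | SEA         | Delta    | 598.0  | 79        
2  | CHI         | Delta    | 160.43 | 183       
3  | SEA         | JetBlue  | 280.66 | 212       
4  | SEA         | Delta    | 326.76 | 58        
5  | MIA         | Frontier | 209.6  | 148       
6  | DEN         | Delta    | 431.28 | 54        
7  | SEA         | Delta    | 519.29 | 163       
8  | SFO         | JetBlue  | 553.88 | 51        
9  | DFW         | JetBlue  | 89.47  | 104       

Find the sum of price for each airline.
SELECT airline, SUM(price) as result
FROM flights
GROUP BY airline

Result:
  Delta: 2035.76
  Frontier: 209.60
  JetBlue: 924.01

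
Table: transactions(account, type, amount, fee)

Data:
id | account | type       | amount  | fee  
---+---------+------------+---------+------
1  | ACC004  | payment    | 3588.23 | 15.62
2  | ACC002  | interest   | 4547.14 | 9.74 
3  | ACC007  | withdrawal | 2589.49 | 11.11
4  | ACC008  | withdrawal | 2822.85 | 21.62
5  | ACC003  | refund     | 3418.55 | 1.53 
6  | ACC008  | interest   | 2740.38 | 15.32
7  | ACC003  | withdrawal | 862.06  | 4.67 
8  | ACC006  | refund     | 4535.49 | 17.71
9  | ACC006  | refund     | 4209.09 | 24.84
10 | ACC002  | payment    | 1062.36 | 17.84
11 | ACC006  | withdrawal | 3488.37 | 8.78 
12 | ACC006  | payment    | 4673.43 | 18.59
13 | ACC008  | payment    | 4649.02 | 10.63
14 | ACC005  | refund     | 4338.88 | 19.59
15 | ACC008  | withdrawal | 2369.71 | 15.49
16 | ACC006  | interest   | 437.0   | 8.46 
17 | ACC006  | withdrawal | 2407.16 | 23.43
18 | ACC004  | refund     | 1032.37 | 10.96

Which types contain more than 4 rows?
SELECT type, COUNT(*) as cnt
FROM transactions
GROUP BY type
HAVING COUNT(*) > 4

Result:
  refund: 5
  withdrawal: 6

Note: HAVING filters groups after aggregation, WHERE filters rows before.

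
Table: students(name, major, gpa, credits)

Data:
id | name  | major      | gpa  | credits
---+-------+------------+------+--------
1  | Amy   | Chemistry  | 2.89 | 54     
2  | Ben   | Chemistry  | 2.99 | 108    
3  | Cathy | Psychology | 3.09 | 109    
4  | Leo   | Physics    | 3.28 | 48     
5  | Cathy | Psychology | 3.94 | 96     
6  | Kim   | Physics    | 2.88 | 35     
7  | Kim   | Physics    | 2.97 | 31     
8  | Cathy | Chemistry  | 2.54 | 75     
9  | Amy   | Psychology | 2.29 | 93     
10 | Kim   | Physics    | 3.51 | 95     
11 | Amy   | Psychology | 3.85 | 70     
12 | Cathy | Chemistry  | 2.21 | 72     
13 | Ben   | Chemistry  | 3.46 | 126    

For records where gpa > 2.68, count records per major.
SELECT major, COUNT(*)
FROM students
WHERE gpa > 2.68
GROUP BY major

Note: WHERE filters rows before grouping.

Result:
  Chemistry: 3
  Physics: 4
  Psychology: 3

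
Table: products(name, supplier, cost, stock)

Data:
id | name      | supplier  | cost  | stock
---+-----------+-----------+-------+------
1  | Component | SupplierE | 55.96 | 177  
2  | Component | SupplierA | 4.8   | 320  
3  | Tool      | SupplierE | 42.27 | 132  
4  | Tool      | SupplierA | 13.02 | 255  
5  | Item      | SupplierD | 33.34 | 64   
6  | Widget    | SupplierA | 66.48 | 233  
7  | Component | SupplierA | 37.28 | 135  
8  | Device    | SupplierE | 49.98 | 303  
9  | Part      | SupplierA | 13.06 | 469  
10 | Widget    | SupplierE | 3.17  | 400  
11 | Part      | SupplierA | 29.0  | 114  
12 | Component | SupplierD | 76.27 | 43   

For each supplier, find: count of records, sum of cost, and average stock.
SELECT supplier,
       COUNT(*) as cnt,
       SUM(cost) as total_cost,
       AVG(stock) as avg_stock
FROM products
GROUP BY supplier

Result:
  SupplierA: 6 records, 163.64 total cost, 254.33 avg stock
  SupplierD: 2 records, 109.61 total cost, 53.50 avg stock
  SupplierE: 4 records, 151.38 total cost, 253.00 avg stock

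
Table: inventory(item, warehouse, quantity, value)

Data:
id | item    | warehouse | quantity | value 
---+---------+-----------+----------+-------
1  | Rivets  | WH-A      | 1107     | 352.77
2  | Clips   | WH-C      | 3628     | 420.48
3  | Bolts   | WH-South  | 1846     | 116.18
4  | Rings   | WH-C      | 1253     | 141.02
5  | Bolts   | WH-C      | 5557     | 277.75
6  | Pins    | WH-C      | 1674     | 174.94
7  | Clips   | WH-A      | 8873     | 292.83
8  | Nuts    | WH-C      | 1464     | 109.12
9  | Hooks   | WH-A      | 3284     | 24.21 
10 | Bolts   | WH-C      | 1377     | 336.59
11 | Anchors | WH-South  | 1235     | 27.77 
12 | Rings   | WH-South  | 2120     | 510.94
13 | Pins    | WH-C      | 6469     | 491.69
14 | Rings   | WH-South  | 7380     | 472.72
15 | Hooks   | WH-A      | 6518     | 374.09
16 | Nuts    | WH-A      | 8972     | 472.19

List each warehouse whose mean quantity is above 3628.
SELECT warehouse, AVG(quantity)
FROM inventory
GROUP BY warehouse
HAVING AVG(quantity) > 3628

Result:
  WH-A: avg=5750.80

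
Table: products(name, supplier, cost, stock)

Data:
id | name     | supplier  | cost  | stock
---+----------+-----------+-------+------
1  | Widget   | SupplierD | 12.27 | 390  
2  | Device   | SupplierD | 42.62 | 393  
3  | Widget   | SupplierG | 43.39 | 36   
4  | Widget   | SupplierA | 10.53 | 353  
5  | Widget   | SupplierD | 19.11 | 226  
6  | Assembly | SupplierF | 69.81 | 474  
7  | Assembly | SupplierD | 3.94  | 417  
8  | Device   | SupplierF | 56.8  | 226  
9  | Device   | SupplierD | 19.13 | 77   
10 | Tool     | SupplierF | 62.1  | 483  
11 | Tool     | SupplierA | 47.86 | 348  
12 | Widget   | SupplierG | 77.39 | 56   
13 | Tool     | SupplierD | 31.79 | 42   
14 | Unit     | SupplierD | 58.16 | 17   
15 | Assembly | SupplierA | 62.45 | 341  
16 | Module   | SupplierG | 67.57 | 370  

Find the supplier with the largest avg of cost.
SELECT supplier, AVG(cost) as val
FROM products
GROUP BY supplier
ORDER BY val DESC
LIMIT 1

Result: SupplierF with avg(cost) = 62.90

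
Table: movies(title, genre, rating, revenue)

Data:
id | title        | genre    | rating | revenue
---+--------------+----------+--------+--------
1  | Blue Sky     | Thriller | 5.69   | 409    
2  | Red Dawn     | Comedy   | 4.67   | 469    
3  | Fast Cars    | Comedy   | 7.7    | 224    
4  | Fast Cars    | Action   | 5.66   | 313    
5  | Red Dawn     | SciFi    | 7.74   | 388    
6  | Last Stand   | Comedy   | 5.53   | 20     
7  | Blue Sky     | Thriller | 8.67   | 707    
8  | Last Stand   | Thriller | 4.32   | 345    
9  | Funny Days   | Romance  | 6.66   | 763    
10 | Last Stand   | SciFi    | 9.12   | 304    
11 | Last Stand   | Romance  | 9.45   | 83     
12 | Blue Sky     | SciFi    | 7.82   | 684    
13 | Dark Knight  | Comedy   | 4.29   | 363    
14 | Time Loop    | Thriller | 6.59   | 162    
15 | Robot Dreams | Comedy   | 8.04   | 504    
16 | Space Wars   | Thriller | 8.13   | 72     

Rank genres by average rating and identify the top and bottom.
SELECT genre, AVG(rating)
FROM movies
GROUP BY genre
ORDER BY AVG(rating)

All groups:
  Action: 5.66
  Comedy: 6.05
  Thriller: 6.68
  Romance: 8.06
  SciFi: 8.23

Highest: SciFi (8.23)
Lowest: Action (5.66)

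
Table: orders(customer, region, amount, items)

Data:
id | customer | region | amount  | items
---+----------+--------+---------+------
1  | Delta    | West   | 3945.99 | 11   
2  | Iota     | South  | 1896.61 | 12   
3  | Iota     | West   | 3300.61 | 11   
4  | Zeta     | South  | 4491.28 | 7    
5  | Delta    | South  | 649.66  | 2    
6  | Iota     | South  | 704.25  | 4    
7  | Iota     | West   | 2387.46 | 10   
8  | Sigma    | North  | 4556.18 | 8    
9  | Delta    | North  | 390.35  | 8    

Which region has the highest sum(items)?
SELECT region, SUM(items) as val
FROM orders
GROUP BY region
ORDER BY val DESC
LIMIT 1

Result: West with sum(items) = 32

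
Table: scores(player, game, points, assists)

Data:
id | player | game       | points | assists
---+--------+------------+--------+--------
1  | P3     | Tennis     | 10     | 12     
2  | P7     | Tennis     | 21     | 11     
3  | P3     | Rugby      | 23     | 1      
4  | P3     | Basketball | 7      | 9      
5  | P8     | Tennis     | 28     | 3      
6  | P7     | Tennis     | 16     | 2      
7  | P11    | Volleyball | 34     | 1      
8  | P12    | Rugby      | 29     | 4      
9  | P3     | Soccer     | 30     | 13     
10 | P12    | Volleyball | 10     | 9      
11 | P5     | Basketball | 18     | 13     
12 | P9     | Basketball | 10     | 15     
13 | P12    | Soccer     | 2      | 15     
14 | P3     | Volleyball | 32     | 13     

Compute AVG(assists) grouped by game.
SELECT game, AVG(assists) as result
FROM scores
GROUP BY game

Result:
  Basketball: 12.33
  Rugby: 2.50
  Soccer: 14.00
  Tennis: 7.00
  Volleyball: 7.67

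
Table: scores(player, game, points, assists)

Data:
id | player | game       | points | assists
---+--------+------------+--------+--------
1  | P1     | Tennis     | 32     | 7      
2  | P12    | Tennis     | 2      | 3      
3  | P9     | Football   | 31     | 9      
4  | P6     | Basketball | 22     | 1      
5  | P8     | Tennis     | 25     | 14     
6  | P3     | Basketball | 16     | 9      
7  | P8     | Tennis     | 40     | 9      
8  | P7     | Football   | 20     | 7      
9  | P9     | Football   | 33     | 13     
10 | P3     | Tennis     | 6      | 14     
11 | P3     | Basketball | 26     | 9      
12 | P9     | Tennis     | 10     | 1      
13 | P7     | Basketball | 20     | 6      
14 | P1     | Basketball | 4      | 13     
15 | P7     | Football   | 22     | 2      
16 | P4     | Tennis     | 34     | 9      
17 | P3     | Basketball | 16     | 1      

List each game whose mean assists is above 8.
SELECT game, AVG(assists)
FROM scores
GROUP BY game
HAVING AVG(assists) > 8

Result:
  Tennis: avg=8.14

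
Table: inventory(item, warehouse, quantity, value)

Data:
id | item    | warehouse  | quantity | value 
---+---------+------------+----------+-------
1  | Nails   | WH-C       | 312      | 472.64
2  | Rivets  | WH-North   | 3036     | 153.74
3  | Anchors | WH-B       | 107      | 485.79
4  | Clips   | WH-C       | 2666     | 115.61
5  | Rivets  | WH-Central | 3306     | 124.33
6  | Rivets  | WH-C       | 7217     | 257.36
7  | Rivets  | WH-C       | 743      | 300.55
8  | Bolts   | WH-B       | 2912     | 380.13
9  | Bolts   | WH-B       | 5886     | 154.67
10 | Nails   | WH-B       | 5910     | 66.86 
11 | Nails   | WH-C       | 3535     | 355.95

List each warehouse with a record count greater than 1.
SELECT warehouse, COUNT(*) as cnt
FROM inventory
GROUP BY warehouse
HAVING COUNT(*) > 1

Result:
  WH-B: 4
  WH-C: 5

Note: HAVING filters groups after aggregation, WHERE filters rows before.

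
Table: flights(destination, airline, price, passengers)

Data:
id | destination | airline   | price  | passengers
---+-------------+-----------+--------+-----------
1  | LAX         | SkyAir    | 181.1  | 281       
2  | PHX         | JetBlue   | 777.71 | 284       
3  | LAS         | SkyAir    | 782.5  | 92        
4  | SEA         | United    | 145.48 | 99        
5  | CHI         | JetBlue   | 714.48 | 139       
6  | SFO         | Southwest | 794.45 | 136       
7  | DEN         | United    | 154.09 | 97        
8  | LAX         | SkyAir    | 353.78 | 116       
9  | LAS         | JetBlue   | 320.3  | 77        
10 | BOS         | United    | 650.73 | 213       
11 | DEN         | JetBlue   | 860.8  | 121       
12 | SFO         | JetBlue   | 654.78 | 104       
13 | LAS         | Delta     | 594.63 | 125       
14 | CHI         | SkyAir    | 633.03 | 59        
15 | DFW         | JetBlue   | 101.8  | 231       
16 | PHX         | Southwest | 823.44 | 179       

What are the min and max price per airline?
SELECT airline, MIN(price), MAX(price)
FROM flights
GROUP BY airline

Result:
  Delta: min=594.63, max=594.63
  JetBlue: min=101.80, max=860.80
  SkyAir: min=181.10, max=782.50
  Southwest: min=794.45, max=823.44
  United: min=145.48, max=650.73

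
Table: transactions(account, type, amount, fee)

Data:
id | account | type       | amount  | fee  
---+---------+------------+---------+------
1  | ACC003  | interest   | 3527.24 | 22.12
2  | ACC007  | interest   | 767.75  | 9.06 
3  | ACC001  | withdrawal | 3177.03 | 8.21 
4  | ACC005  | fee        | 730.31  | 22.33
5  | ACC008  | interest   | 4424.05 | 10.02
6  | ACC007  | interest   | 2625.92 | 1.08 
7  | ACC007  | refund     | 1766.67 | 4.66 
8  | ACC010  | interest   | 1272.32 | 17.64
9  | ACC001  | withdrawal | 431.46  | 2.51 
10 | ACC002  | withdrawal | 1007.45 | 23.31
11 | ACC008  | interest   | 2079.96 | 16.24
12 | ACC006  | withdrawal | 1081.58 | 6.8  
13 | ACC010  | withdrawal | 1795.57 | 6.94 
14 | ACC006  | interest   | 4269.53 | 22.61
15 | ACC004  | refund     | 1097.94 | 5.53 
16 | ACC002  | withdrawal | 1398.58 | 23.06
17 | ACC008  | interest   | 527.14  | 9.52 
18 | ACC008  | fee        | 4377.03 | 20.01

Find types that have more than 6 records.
SELECT type, COUNT(*) as cnt
FROM transactions
GROUP BY type
HAVING COUNT(*) > 6

Result:
  interest: 8

Note: HAVING filters groups after aggregation, WHERE filters rows before.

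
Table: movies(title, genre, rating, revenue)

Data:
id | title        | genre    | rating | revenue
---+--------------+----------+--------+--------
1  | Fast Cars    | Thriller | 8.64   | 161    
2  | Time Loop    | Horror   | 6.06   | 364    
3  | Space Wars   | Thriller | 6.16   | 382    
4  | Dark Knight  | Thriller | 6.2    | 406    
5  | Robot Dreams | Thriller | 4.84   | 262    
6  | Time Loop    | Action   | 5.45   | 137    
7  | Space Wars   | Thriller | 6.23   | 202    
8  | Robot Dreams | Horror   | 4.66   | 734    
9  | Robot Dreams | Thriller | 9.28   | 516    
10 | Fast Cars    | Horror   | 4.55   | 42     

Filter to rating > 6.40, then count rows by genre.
SELECT genre, COUNT(*)
FROM movies
WHERE rating > 6.40
GROUP BY genre

Note: WHERE filters rows before grouping.

Result:
  Thriller: 2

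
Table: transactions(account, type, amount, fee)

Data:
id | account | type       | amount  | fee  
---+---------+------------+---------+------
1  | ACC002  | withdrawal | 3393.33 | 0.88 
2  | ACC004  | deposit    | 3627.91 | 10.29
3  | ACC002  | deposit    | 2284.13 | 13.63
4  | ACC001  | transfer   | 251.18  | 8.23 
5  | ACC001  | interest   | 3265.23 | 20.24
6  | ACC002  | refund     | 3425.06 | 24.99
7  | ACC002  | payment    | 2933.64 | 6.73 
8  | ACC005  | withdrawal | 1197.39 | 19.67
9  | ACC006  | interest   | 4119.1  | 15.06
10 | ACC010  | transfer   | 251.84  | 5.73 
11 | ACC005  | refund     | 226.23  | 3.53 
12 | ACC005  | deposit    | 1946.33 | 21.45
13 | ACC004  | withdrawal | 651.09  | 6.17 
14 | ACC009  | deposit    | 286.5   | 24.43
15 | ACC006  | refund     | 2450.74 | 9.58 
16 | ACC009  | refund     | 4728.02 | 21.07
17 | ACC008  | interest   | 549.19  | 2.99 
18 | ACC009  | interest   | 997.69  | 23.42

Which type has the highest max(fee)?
SELECT type, MAX(fee) as val
FROM transactions
GROUP BY type
ORDER BY val DESC
LIMIT 1

Result: refund with max(fee) = 24.99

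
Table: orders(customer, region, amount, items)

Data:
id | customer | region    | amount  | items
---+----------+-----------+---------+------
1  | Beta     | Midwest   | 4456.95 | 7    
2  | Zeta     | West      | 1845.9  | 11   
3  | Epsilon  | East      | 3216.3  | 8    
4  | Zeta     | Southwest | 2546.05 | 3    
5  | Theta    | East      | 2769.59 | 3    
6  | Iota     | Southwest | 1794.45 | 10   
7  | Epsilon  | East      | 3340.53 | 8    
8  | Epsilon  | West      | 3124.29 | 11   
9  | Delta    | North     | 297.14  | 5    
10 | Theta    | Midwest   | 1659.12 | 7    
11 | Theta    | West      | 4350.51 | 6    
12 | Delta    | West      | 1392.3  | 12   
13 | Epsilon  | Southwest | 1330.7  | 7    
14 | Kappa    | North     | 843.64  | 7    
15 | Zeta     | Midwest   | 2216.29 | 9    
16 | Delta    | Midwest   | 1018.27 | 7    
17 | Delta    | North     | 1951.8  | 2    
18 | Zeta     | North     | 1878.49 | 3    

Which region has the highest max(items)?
SELECT region, MAX(items) as val
FROM orders
GROUP BY region
ORDER BY val DESC
LIMIT 1

Result: West with max(items) = 12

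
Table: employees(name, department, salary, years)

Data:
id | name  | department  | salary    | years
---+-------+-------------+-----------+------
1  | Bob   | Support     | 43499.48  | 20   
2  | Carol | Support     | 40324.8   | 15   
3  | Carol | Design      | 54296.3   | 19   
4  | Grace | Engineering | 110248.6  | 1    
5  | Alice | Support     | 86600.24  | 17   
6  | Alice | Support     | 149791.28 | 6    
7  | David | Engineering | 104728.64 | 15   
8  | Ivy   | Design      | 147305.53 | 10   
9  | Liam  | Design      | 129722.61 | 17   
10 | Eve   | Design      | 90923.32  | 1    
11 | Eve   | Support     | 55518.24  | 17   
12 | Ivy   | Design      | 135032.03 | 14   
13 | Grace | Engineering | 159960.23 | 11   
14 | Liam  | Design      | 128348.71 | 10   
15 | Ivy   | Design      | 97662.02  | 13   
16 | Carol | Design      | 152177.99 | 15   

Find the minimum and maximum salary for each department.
SELECT department, MIN(salary), MAX(salary)
FROM employees
GROUP BY department

Result:
  Design: min=54296.30, max=152177.99
  Engineering: min=104728.64, max=159960.23
  Support: min=40324.80, max=149791.28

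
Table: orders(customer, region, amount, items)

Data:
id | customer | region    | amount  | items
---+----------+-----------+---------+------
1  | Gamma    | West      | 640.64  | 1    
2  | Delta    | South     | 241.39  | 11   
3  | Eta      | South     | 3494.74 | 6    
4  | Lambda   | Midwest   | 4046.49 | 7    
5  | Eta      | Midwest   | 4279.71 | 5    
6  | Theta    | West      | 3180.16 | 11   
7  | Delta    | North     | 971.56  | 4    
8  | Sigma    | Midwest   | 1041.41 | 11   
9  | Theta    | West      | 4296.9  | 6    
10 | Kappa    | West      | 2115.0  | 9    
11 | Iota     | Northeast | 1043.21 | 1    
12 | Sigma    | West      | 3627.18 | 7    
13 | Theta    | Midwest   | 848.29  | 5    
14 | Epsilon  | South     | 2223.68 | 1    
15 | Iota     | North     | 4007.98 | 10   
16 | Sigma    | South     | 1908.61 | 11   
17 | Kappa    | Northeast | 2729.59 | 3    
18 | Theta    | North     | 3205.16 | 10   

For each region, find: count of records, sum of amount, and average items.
SELECT region,
       COUNT(*) as cnt,
       SUM(amount) as total_amount,
       AVG(items) as avg_items
FROM orders
GROUP BY region

Result:
  Midwest: 4 records, 10215.90 total amount, 7.00 avg items
  North: 3 records, 8184.70 total amount, 8.00 avg items
  Northeast: 2 records, 3772.80 total amount, 2.00 avg items
  South: 4 records, 7868.42 total amount, 7.25 avg items
  West: 5 records, 13859.88 total amount, 6.80 avg items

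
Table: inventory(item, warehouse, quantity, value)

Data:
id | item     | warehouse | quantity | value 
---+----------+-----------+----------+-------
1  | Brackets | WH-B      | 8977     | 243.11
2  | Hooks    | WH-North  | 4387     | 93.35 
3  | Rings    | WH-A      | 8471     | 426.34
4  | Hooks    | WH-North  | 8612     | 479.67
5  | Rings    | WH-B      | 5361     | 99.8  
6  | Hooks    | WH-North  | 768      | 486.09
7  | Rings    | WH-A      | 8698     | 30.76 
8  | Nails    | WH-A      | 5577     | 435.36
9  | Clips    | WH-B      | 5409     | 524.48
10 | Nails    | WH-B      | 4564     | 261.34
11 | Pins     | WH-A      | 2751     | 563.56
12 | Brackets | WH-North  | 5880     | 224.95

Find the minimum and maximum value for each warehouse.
SELECT warehouse, MIN(value), MAX(value)
FROM inventory
GROUP BY warehouse

Result:
  WH-A: min=30.76, max=563.56
  WH-B: min=99.80, max=524.48
  WH-North: min=93.35, max=486.09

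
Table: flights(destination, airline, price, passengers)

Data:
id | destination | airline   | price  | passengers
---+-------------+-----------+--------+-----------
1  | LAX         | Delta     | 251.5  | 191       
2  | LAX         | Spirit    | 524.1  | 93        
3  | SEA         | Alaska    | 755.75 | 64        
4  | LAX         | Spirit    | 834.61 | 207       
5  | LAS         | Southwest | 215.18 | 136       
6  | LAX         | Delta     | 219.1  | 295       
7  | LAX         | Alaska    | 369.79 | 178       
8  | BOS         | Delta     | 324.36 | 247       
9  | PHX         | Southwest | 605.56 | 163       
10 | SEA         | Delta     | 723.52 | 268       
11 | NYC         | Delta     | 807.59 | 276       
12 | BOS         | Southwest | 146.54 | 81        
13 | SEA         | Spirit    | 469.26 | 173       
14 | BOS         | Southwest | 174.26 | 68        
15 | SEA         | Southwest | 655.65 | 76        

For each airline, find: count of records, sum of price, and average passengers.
SELECT airline,
       COUNT(*) as cnt,
       SUM(price) as total_price,
       AVG(passengers) as avg_passengers
FROM flights
GROUP BY airline

Result:
  Alaska: 2 records, 1125.54 total price, 121.00 avg passengers
  Delta: 5 records, 2326.07 total price, 255.40 avg passengers
  Southwest: 5 records, 1797.19 total price, 104.80 avg passengers
  Spirit: 3 records, 1827.97 total price, 157.67 avg passengers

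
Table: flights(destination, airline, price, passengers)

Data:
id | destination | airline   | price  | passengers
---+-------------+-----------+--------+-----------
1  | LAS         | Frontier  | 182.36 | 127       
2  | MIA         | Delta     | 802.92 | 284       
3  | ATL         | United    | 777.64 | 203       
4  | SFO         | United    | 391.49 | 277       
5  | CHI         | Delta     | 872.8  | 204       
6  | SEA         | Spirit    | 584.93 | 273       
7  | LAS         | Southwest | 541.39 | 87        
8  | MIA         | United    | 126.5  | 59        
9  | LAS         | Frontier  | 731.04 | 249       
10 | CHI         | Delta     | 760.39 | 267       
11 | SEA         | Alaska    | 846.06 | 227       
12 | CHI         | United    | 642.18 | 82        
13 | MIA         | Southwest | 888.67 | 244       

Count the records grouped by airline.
SELECT airline, COUNT(*) as count
FROM flights
GROUP BY airline

Result:
  Alaska: 1
  Delta: 3
  Frontier: 2
  Southwest: 2
  Spirit: 1
  United: 4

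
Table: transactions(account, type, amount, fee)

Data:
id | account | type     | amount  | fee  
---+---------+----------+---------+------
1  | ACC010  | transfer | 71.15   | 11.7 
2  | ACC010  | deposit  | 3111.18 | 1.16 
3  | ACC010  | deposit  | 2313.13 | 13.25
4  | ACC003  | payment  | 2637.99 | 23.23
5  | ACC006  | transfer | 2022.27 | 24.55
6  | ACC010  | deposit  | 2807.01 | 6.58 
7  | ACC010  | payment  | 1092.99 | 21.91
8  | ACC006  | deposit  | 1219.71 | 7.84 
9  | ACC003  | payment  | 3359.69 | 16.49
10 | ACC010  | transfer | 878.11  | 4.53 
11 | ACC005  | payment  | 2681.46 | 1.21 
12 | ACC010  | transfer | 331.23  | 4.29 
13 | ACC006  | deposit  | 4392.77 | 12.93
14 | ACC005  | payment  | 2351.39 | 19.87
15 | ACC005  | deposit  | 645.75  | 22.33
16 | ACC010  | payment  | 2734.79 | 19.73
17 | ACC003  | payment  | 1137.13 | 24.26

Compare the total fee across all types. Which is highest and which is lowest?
SELECT type, SUM(fee)
FROM transactions
GROUP BY type
ORDER BY SUM(fee)

All groups:
  transfer: 45.07
  deposit: 64.09
  payment: 126.70

Highest: payment (126.70)
Lowest: transfer (45.07)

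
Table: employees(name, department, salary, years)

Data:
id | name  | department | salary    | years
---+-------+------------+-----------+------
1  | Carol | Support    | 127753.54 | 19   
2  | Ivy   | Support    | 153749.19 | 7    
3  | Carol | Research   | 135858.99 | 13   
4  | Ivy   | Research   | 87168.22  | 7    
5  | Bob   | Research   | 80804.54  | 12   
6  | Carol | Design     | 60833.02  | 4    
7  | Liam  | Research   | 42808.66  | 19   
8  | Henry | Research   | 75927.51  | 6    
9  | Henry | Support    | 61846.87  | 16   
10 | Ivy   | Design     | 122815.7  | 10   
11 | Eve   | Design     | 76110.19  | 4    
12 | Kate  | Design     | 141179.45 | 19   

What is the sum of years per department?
SELECT department, SUM(years) as result
FROM employees
GROUP BY department

Result:
  Design: 37
  Research: 57
  Support: 42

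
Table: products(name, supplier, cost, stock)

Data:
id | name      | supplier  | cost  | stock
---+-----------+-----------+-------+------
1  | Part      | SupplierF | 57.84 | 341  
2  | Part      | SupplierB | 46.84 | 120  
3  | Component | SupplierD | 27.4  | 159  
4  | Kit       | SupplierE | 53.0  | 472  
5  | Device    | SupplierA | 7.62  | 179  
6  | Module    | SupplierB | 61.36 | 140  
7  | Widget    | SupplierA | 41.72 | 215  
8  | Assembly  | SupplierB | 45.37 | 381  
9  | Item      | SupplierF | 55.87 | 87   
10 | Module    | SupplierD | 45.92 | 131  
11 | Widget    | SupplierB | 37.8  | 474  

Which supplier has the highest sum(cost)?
SELECT supplier, SUM(cost) as val
FROM products
GROUP BY supplier
ORDER BY val DESC
LIMIT 1

Result: SupplierB with sum(cost) = 191.37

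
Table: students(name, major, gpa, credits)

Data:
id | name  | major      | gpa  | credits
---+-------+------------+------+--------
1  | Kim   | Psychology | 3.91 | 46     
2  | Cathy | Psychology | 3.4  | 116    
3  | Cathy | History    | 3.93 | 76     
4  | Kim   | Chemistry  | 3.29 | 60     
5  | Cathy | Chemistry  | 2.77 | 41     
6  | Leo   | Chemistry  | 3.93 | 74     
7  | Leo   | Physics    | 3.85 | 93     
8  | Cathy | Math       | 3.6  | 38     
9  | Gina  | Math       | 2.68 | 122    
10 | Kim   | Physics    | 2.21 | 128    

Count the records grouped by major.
SELECT major, COUNT(*) as count
FROM students
GROUP BY major

Result:
  Chemistry: 3
  History: 1
  Math: 2
  Physics: 2
  Psychology: 2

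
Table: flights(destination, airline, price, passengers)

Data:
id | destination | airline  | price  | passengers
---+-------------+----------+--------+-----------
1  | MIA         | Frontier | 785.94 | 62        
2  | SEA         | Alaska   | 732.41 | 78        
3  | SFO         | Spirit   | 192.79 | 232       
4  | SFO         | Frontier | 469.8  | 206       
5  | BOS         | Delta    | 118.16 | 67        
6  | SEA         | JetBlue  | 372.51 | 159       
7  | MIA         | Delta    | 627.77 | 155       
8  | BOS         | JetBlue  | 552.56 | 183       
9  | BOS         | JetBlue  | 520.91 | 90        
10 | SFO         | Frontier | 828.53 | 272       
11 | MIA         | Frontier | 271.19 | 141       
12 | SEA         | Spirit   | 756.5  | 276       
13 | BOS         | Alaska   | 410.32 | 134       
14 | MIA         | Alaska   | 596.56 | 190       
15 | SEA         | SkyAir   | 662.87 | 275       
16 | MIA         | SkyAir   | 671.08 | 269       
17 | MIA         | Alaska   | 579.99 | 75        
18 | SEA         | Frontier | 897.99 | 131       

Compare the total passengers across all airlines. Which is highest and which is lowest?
SELECT airline, SUM(passengers)
FROM flights
GROUP BY airline
ORDER BY SUM(passengers)

All groups:
  Delta: 222
  JetBlue: 432
  Alaska: 477
  Spirit: 508
  SkyAir: 544
  Frontier: 812

Highest: Frontier (812)
Lowest: Delta (222)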